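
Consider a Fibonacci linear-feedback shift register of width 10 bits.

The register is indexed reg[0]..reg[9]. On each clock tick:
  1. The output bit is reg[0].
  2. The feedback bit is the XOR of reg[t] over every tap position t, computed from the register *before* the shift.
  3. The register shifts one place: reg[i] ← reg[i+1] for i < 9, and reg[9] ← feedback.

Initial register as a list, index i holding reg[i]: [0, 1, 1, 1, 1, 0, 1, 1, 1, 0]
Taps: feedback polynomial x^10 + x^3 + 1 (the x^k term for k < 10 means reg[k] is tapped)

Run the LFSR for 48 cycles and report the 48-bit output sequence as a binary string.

tick  register→output (feedback)
  0  0111101110→0 (1)
  1  1111011101→1 (0)
  2  1110111010→1 (1)
  3  1101110101→1 (0)
  4  1011101010→1 (0)
  5  0111010100→0 (1)
  6  1110101001→1 (1)
  7  1101010011→1 (0)
  8  1010100110→1 (1)
  9  0101001101→0 (1)
 10  1010011011→1 (1)
 11  0100110111→0 (0)
 12  1001101110→1 (0)
 13  0011011100→0 (1)
 14  0110111001→0 (0)
 15  1101110010→1 (0)
 16  1011100100→1 (0)
 17  0111001000→0 (1)
 18  1110010001→1 (1)
 19  1100100011→1 (1)
 20  1001000111→1 (0)
 21  0010001110→0 (0)
 22  0100011100→0 (0)
 23  1000111000→1 (1)
 24  0001110001→0 (1)
 25  0011100011→0 (1)
 26  0111000111→0 (1)
 27  1110001111→1 (1)
 28  1100011111→1 (1)
 29  1000111111→1 (1)
 30  0001111111→0 (1)
 31  0011111111→0 (1)
 32  0111111111→0 (1)
 33  1111111111→1 (0)
 34  1111111110→1 (0)
 35  1111111100→1 (0)
 36  1111111000→1 (0)
 37  1111110000→1 (0)
 38  1111100000→1 (0)
 39  1111000000→1 (0)
 40  1110000000→1 (1)
 41  1100000001→1 (1)
 42  1000000011→1 (1)
 43  0000000111→0 (0)
 44  0000001110→0 (0)
 45  0000011100→0 (0)
 46  0000111000→0 (0)
 47  0001110000→0 (1)

011110111010100110111001000111000111111111100000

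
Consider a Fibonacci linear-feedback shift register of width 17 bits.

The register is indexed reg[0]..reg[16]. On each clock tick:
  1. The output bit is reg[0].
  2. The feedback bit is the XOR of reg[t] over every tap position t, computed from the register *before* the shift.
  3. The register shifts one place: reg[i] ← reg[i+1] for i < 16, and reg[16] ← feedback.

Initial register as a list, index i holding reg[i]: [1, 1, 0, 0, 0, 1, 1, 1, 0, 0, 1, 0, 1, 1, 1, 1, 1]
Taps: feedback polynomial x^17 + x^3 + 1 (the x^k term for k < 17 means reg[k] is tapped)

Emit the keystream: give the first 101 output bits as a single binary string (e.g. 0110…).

11000111001011111111111100101000000000110011010000001101010010100011001110001101110101111111000110110

tick  register→output (feedback)
  0  11000111001011111→1 (1)
  1  10001110010111111→1 (1)
  2  00011100101111111→0 (1)
  3  00111001011111111→0 (1)
  4  01110010111111111→0 (1)
  5  11100101111111111→1 (1)
  6  11001011111111111→1 (1)
  7  10010111111111111→1 (0)
  8  00101111111111110→0 (0)
  9  01011111111111100→0 (1)
 10  10111111111111001→1 (0)
 11  01111111111110010→0 (1)
 12  11111111111100101→1 (0)
 13  11111111111001010→1 (0)
 14  11111111110010100→1 (0)
 15  11111111100101000→1 (0)
 16  11111111001010000→1 (0)
 17  11111110010100000→1 (0)
 18  11111100101000000→1 (0)
 19  11111001010000000→1 (0)
 20  11110010100000000→1 (0)
 21  11100101000000000→1 (1)
 22  11001010000000001→1 (1)
 23  10010100000000011→1 (0)
 24  00101000000000110→0 (0)
 25  01010000000001100→0 (1)
 26  10100000000011001→1 (1)
 27  01000000000110011→0 (0)
 28  10000000001100110→1 (1)
 29  00000000011001101→0 (0)
 30  00000000110011010→0 (0)
 31  00000001100110100→0 (0)
 32  00000011001101000→0 (0)
 33  00000110011010000→0 (0)
 34  00001100110100000→0 (0)
 35  00011001101000000→0 (1)
 36  00110011010000001→0 (1)
 37  01100110100000011→0 (0)
 38  11001101000000110→1 (1)
 39  10011010000001101→1 (0)
 40  00110100000011010→0 (1)
 41  01101000000110101→0 (0)
 42  11010000001101010→1 (0)
 43  10100000011010100→1 (1)
 44  01000000110101001→0 (0)
 45  10000001101010010→1 (1)
 46  00000011010100101→0 (0)
 47  00000110101001010→0 (0)
 48  00001101010010100→0 (0)
 49  00011010100101000→0 (1)
 50  00110101001010001→0 (1)
 51  01101010010100011→0 (0)
 52  11010100101000110→1 (0)
 53  10101001010001100→1 (1)
 54  01010010100011001→0 (1)
 55  10100101000110011→1 (1)
 56  01001010001100111→0 (0)
 57  10010100011001110→1 (0)
 58  00101000110011100→0 (0)
 59  01010001100111000→0 (1)
 60  10100011001110001→1 (1)
 61  01000110011100011→0 (0)
 62  10001100111000110→1 (1)
 63  00011001110001101→0 (1)
 64  00110011100011011→0 (1)
 65  01100111000110111→0 (0)
 66  11001110001101110→1 (1)
 67  10011100011011101→1 (0)
 68  00111000110111010→0 (1)
 69  01110001101110101→0 (1)
 70  11100011011101011→1 (1)
 71  11000110111010111→1 (1)
 72  10001101110101111→1 (1)
 73  00011011101011111→0 (1)
 74  00110111010111111→0 (1)
 75  01101110101111111→0 (0)
 76  11011101011111110→1 (0)
 77  10111010111111100→1 (0)
 78  01110101111111000→0 (1)
 79  11101011111110001→1 (1)
 80  11010111111100011→1 (0)
 81  10101111111000110→1 (1)
 82  01011111110001101→0 (1)
 83  10111111100011011→1 (0)
 84  01111111000110110→0 (1)
 85  11111110001101101→1 (0)
 86  11111100011011010→1 (0)
 87  11111000110110100→1 (0)
 88  11110001101101000→1 (0)
 89  11100011011010000→1 (1)
 90  11000110110100001→1 (1)
 91  10001101101000011→1 (1)
 92  00011011010000111→0 (1)
 93  00110110100001111→0 (1)
 94  01101101000011111→0 (0)
 95  11011010000111110→1 (0)
 96  10110100001111100→1 (0)
 97  01101000011111000→0 (0)
 98  11010000111110000→1 (0)
 99  10100001111100000→1 (1)
100  01000011111000001→0 (0)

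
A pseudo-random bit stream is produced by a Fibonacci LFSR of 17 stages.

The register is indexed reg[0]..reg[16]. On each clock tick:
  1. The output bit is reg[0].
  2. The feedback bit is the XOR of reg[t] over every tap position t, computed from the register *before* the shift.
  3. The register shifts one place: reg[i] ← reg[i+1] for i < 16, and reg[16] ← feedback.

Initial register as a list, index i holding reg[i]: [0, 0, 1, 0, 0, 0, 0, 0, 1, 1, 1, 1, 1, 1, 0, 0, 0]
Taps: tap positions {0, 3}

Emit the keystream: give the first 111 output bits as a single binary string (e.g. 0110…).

tick  register→output (feedback)
  0  00100000111111000→0 (0)
  1  01000001111110000→0 (0)
  2  10000011111100000→1 (1)
  3  00000111111000001→0 (0)
  4  00001111110000010→0 (0)
  5  00011111100000100→0 (1)
  6  00111111000001001→0 (1)
  7  01111110000010011→0 (1)
  8  11111100000100111→1 (0)
  9  11111000001001110→1 (0)
 10  11110000010011100→1 (0)
 11  11100000100111000→1 (1)
 12  11000001001110001→1 (1)
 13  10000010011100011→1 (1)
 14  00000100111000111→0 (0)
 15  00001001110001110→0 (0)
 16  00010011100011100→0 (1)
 17  00100111000111001→0 (0)
 18  01001110001110010→0 (0)
 19  10011100011100100→1 (0)
 20  00111000111001000→0 (1)
 21  01110001110010001→0 (1)
 22  11100011100100011→1 (1)
 23  11000111001000111→1 (1)
 24  10001110010001111→1 (1)
 25  00011100100011111→0 (1)
 26  00111001000111111→0 (1)
 27  01110010001111111→0 (1)
 28  11100100011111111→1 (1)
 29  11001000111111111→1 (1)
 30  10010001111111111→1 (0)
 31  00100011111111110→0 (0)
 32  01000111111111100→0 (0)
 33  10001111111111000→1 (1)
 34  00011111111110001→0 (1)
 35  00111111111100011→0 (1)
 36  01111111111000111→0 (1)
 37  11111111110001111→1 (0)
 38  11111111100011110→1 (0)
 39  11111111000111100→1 (0)
 40  11111110001111000→1 (0)
 41  11111100011110000→1 (0)
 42  11111000111100000→1 (0)
 43  11110001111000000→1 (0)
 44  11100011110000000→1 (1)
 45  11000111100000001→1 (1)
 46  10001111000000011→1 (1)
 47  00011110000000111→0 (1)
 48  00111100000001111→0 (1)
 49  01111000000011111→0 (1)
 50  11110000000111111→1 (0)
 51  11100000001111110→1 (1)
 52  11000000011111101→1 (1)
 53  10000000111111011→1 (1)
 54  00000001111110111→0 (0)
 55  00000011111101110→0 (0)
 56  00000111111011100→0 (0)
 57  00001111110111000→0 (0)
 58  00011111101110000→0 (1)
 59  00111111011100001→0 (1)
 60  01111110111000011→0 (1)
 61  11111101110000111→1 (0)
 62  11111011100001110→1 (0)
 63  11110111000011100→1 (0)
 64  11101110000111000→1 (1)
 65  11011100001110001→1 (0)
 66  10111000011100010→1 (0)
 67  01110000111000100→0 (1)
 68  11100001110001001→1 (1)
 69  11000011100010011→1 (1)
 70  10000111000100111→1 (1)
 71  00001110001001111→0 (0)
 72  00011100010011110→0 (1)
 73  00111000100111101→0 (1)
 74  01110001001111011→0 (1)
 75  11100010011110111→1 (1)
 76  11000100111101111→1 (1)
 77  10001001111011111→1 (1)
 78  00010011110111111→0 (1)
 79  00100111101111111→0 (0)
 80  01001111011111110→0 (0)
 81  10011110111111100→1 (0)
 82  00111101111111000→0 (1)
 83  01111011111110001→0 (1)
 84  11110111111100011→1 (0)
 85  11101111111000110→1 (1)
 86  11011111110001101→1 (0)
 87  10111111100011010→1 (0)
 88  01111111000110100→0 (1)
 89  11111110001101001→1 (0)
 90  11111100011010010→1 (0)
 91  11111000110100100→1 (0)
 92  11110001101001000→1 (0)
 93  11100011010010000→1 (1)
 94  11000110100100001→1 (1)
 95  10001101001000011→1 (1)
 96  00011010010000111→0 (1)
 97  00110100100001111→0 (1)
 98  01101001000011111→0 (0)
 99  11010010000111110→1 (0)
100  10100100001111100→1 (1)
101  01001000011111001→0 (0)
102  10010000111110010→1 (0)
103  00100001111100100→0 (0)
104  01000011111001000→0 (0)
105  10000111110010000→1 (1)
106  00001111100100001→0 (0)
107  00011111001000010→0 (1)
108  00111110010000101→0 (1)
109  01111100100001011→0 (1)
110  11111001000010111→1 (0)

001000001111110000010011100011100100011111111110001111000000011111101110000111000100111101111111000110100100001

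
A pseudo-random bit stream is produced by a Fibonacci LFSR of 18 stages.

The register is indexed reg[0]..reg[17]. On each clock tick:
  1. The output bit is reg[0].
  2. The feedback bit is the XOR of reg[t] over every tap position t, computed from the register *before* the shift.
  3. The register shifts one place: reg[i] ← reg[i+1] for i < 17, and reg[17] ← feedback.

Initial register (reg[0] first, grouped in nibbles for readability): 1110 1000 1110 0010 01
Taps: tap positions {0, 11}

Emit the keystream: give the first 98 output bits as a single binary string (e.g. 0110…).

step | reg (before) | out | fb
   0 | 111010001110001001 | 1 | 1
   1 | 110100011100010011 | 1 | 1
   2 | 101000111000100111 | 1 | 1
   3 | 010001110001001111 | 0 | 1
   4 | 100011100010011111 | 1 | 1
   5 | 000111000100111111 | 0 | 0
   6 | 001110001001111110 | 0 | 1
   7 | 011100010011111101 | 0 | 1
   8 | 111000100111111011 | 1 | 0
   9 | 110001001111110110 | 1 | 0
  10 | 100010011111101100 | 1 | 0
  11 | 000100111111011000 | 0 | 1
  12 | 001001111110110001 | 0 | 0
  13 | 010011111101100010 | 0 | 1
  14 | 100111111011000101 | 1 | 0
  15 | 001111110110001010 | 0 | 0
  16 | 011111101100010100 | 0 | 0
  17 | 111111011000101000 | 1 | 1
  18 | 111110110001010001 | 1 | 0
  19 | 111101100010100010 | 1 | 1
  20 | 111011000101000101 | 1 | 0
  21 | 110110001010001010 | 1 | 1
  22 | 101100010100010101 | 1 | 1
  23 | 011000101000101011 | 0 | 0
  24 | 110001010001010110 | 1 | 0
  25 | 100010100010101100 | 1 | 1
  26 | 000101000101011001 | 0 | 1
  27 | 001010001010110011 | 0 | 0
  28 | 010100010101100110 | 0 | 1
  29 | 101000101011001101 | 1 | 0
  30 | 010001010110011010 | 0 | 0
  31 | 100010101100110100 | 1 | 1
  32 | 000101011001101001 | 0 | 1
  33 | 001010110011010011 | 0 | 1
  34 | 010101100110100111 | 0 | 0
  35 | 101011001101001110 | 1 | 0
  36 | 010110011010011100 | 0 | 0
  37 | 101100110100111000 | 1 | 1
  38 | 011001101001110001 | 0 | 1
  39 | 110011010011100011 | 1 | 0
  40 | 100110100111000110 | 1 | 0
  41 | 001101001110001100 | 0 | 0
  42 | 011010011100011000 | 0 | 0
  43 | 110100111000110000 | 1 | 1
  44 | 101001110001100001 | 1 | 0
  45 | 010011100011000010 | 0 | 1
  46 | 100111000110000101 | 1 | 1
  47 | 001110001100001011 | 0 | 0
  48 | 011100011000010110 | 0 | 0
  49 | 111000110000101100 | 1 | 1
  50 | 110001100001011001 | 1 | 0
  51 | 100011000010110010 | 1 | 1
  52 | 000110000101100101 | 0 | 1
  53 | 001100001011001011 | 0 | 1
  54 | 011000010110010111 | 0 | 0
  55 | 110000101100101110 | 1 | 1
  56 | 100001011001011101 | 1 | 0
  57 | 000010110010111010 | 0 | 0
  58 | 000101100101110100 | 0 | 1
  59 | 001011001011101001 | 0 | 1
  60 | 010110010111010011 | 0 | 1
  61 | 101100101110100111 | 1 | 1
  62 | 011001011101001111 | 0 | 1
  63 | 110010111010011111 | 1 | 1
  64 | 100101110100111111 | 1 | 1
  65 | 001011101001111111 | 0 | 1
  66 | 010111010011111111 | 0 | 1
  67 | 101110100111111111 | 1 | 0
  68 | 011101001111111110 | 0 | 1
  69 | 111010011111111101 | 1 | 0
  70 | 110100111111111010 | 1 | 0
  71 | 101001111111110100 | 1 | 0
  72 | 010011111111101000 | 0 | 1
  73 | 100111111111010001 | 1 | 0
  74 | 001111111110100010 | 0 | 0
  75 | 011111111101000100 | 0 | 1
  76 | 111111111010001001 | 1 | 1
  77 | 111111110100010011 | 1 | 1
  78 | 111111101000100111 | 1 | 1
  79 | 111111010001001111 | 1 | 0
  80 | 111110100010011110 | 1 | 1
  81 | 111101000100111101 | 1 | 1
  82 | 111010001001111011 | 1 | 0
  83 | 110100010011110110 | 1 | 0
  84 | 101000100111101100 | 1 | 0
  85 | 010001001111011000 | 0 | 1
  86 | 100010011110110001 | 1 | 1
  87 | 000100111101100011 | 0 | 1
  88 | 001001111011000111 | 0 | 1
  89 | 010011110110001111 | 0 | 0
  90 | 100111101100011110 | 1 | 1
  91 | 001111011000111101 | 0 | 0
  92 | 011110110001111010 | 0 | 1
  93 | 111101100011110101 | 1 | 0
  94 | 111011000111101010 | 1 | 0
  95 | 110110001111010100 | 1 | 0
  96 | 101100011110101000 | 1 | 1
  97 | 011000111101010001 | 0 | 1

11101000111000100111111011000101000101011001101001110001100001011001011101001111111110100010011110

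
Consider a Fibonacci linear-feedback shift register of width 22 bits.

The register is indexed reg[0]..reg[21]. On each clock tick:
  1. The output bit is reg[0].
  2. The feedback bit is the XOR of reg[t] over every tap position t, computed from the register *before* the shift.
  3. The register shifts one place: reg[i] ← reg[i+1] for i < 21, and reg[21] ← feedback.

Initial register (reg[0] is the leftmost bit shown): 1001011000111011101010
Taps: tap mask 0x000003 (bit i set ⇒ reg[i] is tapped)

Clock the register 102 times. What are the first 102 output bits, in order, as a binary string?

100101100011101110101010111010010011001111111100111011010101000000010100110111111100000011110101100000

k : reg_k → out_k, fb_k
0: 1001011000111011101010 → 1, fb=1
1: 0010110001110111010101 → 0, fb=0
2: 0101100011101110101010 → 0, fb=1
3: 1011000111011101010101 → 1, fb=1
4: 0110001110111010101011 → 0, fb=1
5: 1100011101110101010111 → 1, fb=0
6: 1000111011101010101110 → 1, fb=1
7: 0001110111010101011101 → 0, fb=0
8: 0011101110101010111010 → 0, fb=0
9: 0111011101010101110100 → 0, fb=1
10: 1110111010101011101001 → 1, fb=0
11: 1101110101010111010010 → 1, fb=0
12: 1011101010101110100100 → 1, fb=1
13: 0111010101011101001001 → 0, fb=1
14: 1110101010111010010011 → 1, fb=0
15: 1101010101110100100110 → 1, fb=0
16: 1010101011101001001100 → 1, fb=1
17: 0101010111010010011001 → 0, fb=1
18: 1010101110100100110011 → 1, fb=1
19: 0101011101001001100111 → 0, fb=1
20: 1010111010010011001111 → 1, fb=1
21: 0101110100100110011111 → 0, fb=1
22: 1011101001001100111111 → 1, fb=1
23: 0111010010011001111111 → 0, fb=1
24: 1110100100110011111111 → 1, fb=0
25: 1101001001100111111110 → 1, fb=0
26: 1010010011001111111100 → 1, fb=1
27: 0100100110011111111001 → 0, fb=1
28: 1001001100111111110011 → 1, fb=1
29: 0010011001111111100111 → 0, fb=0
30: 0100110011111111001110 → 0, fb=1
31: 1001100111111110011101 → 1, fb=1
32: 0011001111111100111011 → 0, fb=0
33: 0110011111111001110110 → 0, fb=1
34: 1100111111110011101101 → 1, fb=0
35: 1001111111100111011010 → 1, fb=1
36: 0011111111001110110101 → 0, fb=0
37: 0111111110011101101010 → 0, fb=1
38: 1111111100111011010101 → 1, fb=0
39: 1111111001110110101010 → 1, fb=0
40: 1111110011101101010100 → 1, fb=0
41: 1111100111011010101000 → 1, fb=0
42: 1111001110110101010000 → 1, fb=0
43: 1110011101101010100000 → 1, fb=0
44: 1100111011010101000000 → 1, fb=0
45: 1001110110101010000000 → 1, fb=1
46: 0011101101010100000001 → 0, fb=0
47: 0111011010101000000010 → 0, fb=1
48: 1110110101010000000101 → 1, fb=0
49: 1101101010100000001010 → 1, fb=0
50: 1011010101000000010100 → 1, fb=1
51: 0110101010000000101001 → 0, fb=1
52: 1101010100000001010011 → 1, fb=0
53: 1010101000000010100110 → 1, fb=1
54: 0101010000000101001101 → 0, fb=1
55: 1010100000001010011011 → 1, fb=1
56: 0101000000010100110111 → 0, fb=1
57: 1010000000101001101111 → 1, fb=1
58: 0100000001010011011111 → 0, fb=1
59: 1000000010100110111111 → 1, fb=1
60: 0000000101001101111111 → 0, fb=0
61: 0000001010011011111110 → 0, fb=0
62: 0000010100110111111100 → 0, fb=0
63: 0000101001101111111000 → 0, fb=0
64: 0001010011011111110000 → 0, fb=0
65: 0010100110111111100000 → 0, fb=0
66: 0101001101111111000000 → 0, fb=1
67: 1010011011111110000001 → 1, fb=1
68: 0100110111111100000011 → 0, fb=1
69: 1001101111111000000111 → 1, fb=1
70: 0011011111110000001111 → 0, fb=0
71: 0110111111100000011110 → 0, fb=1
72: 1101111111000000111101 → 1, fb=0
73: 1011111110000001111010 → 1, fb=1
74: 0111111100000011110101 → 0, fb=1
75: 1111111000000111101011 → 1, fb=0
76: 1111110000001111010110 → 1, fb=0
77: 1111100000011110101100 → 1, fb=0
78: 1111000000111101011000 → 1, fb=0
79: 1110000001111010110000 → 1, fb=0
80: 1100000011110101100000 → 1, fb=0
81: 1000000111101011000000 → 1, fb=1
82: 0000001111010110000001 → 0, fb=0
83: 0000011110101100000010 → 0, fb=0
84: 0000111101011000000100 → 0, fb=0
85: 0001111010110000001000 → 0, fb=0
86: 0011110101100000010000 → 0, fb=0
87: 0111101011000000100000 → 0, fb=1
88: 1111010110000001000001 → 1, fb=0
89: 1110101100000010000010 → 1, fb=0
90: 1101011000000100000100 → 1, fb=0
91: 1010110000001000001000 → 1, fb=1
92: 0101100000010000010001 → 0, fb=1
93: 1011000000100000100011 → 1, fb=1
94: 0110000001000001000111 → 0, fb=1
95: 1100000010000010001111 → 1, fb=0
96: 1000000100000100011110 → 1, fb=1
97: 0000001000001000111101 → 0, fb=0
98: 0000010000010001111010 → 0, fb=0
99: 0000100000100011110100 → 0, fb=0
100: 0001000001000111101000 → 0, fb=0
101: 0010000010001111010000 → 0, fb=0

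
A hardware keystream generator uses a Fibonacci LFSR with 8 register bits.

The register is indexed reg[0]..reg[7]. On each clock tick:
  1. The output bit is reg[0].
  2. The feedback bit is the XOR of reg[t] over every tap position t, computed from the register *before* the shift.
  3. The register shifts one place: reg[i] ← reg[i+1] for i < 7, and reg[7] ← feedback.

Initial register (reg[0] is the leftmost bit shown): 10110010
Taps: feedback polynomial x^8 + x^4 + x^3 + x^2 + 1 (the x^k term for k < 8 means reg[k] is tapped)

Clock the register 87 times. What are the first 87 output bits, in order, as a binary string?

k : reg_k → out_k, fb_k
0: 10110010 → 1, fb=1
1: 01100101 → 0, fb=1
2: 11001011 → 1, fb=0
3: 10010110 → 1, fb=0
4: 00101100 → 0, fb=0
5: 01011000 → 0, fb=0
6: 10110000 → 1, fb=1
7: 01100001 → 0, fb=1
8: 11000011 → 1, fb=1
9: 10000111 → 1, fb=1
10: 00001111 → 0, fb=1
11: 00011111 → 0, fb=0
12: 00111110 → 0, fb=1
13: 01111101 → 0, fb=1
14: 11111011 → 1, fb=0
15: 11110110 → 1, fb=1
16: 11101101 → 1, fb=1
17: 11011011 → 1, fb=1
18: 10110111 → 1, fb=1
19: 01101111 → 0, fb=0
20: 11011110 → 1, fb=1
21: 10111101 → 1, fb=0
22: 01111010 → 0, fb=1
23: 11110101 → 1, fb=1
24: 11101011 → 1, fb=1
25: 11010111 → 1, fb=0
26: 10101110 → 1, fb=1
27: 01011101 → 0, fb=0
28: 10111010 → 1, fb=0
29: 01110100 → 0, fb=0
30: 11101000 → 1, fb=1
31: 11010001 → 1, fb=0
32: 10100010 → 1, fb=0
33: 01000100 → 0, fb=0
34: 10001000 → 1, fb=0
35: 00010000 → 0, fb=1
36: 00100001 → 0, fb=1
37: 01000011 → 0, fb=0
38: 10000110 → 1, fb=1
39: 00001101 → 0, fb=1
40: 00011011 → 0, fb=0
41: 00110110 → 0, fb=0
42: 01101100 → 0, fb=0
43: 11011000 → 1, fb=1
44: 10110001 → 1, fb=1
45: 01100011 → 0, fb=1
46: 11000111 → 1, fb=1
47: 10001111 → 1, fb=0
48: 00011110 → 0, fb=0
49: 00111100 → 0, fb=1
50: 01111001 → 0, fb=1
51: 11110011 → 1, fb=1
52: 11100111 → 1, fb=0
53: 11001110 → 1, fb=0
54: 10011100 → 1, fb=1
55: 00111001 → 0, fb=1
56: 01110011 → 0, fb=0
57: 11100110 → 1, fb=0
58: 11001100 → 1, fb=0
59: 10011000 → 1, fb=1
60: 00110001 → 0, fb=0
61: 01100010 → 0, fb=1
62: 11000101 → 1, fb=1
63: 10001011 → 1, fb=0
64: 00010110 → 0, fb=1
65: 00101101 → 0, fb=0
66: 01011010 → 0, fb=0
67: 10110100 → 1, fb=1
68: 01101001 → 0, fb=0
69: 11010010 → 1, fb=0
70: 10100100 → 1, fb=0
71: 01001000 → 0, fb=1
72: 10010001 → 1, fb=0
73: 00100010 → 0, fb=1
74: 01000101 → 0, fb=0
75: 10001010 → 1, fb=0
76: 00010100 → 0, fb=1
77: 00101001 → 0, fb=0
78: 01010010 → 0, fb=1
79: 10100101 → 1, fb=0
80: 01001010 → 0, fb=1
81: 10010101 → 1, fb=0
82: 00101010 → 0, fb=0
83: 01010100 → 0, fb=1
84: 10101001 → 1, fb=1
85: 01010011 → 0, fb=1
86: 10100111 → 1, fb=0

101100101100001111101101111010111010001000011011000111100111001100010110100100010100101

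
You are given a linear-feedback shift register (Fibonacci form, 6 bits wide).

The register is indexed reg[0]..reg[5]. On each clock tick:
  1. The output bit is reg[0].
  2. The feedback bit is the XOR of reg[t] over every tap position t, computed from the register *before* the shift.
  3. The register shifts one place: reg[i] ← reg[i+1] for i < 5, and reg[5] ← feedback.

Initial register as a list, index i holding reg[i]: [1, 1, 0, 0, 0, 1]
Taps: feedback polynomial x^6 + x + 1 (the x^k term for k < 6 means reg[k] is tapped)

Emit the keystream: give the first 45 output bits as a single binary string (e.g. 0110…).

110001010011110100011100100101101110110011010

step | reg (before) | out | fb
   0 | 110001 | 1 | 0
   1 | 100010 | 1 | 1
   2 | 000101 | 0 | 0
   3 | 001010 | 0 | 0
   4 | 010100 | 0 | 1
   5 | 101001 | 1 | 1
   6 | 010011 | 0 | 1
   7 | 100111 | 1 | 1
   8 | 001111 | 0 | 0
   9 | 011110 | 0 | 1
  10 | 111101 | 1 | 0
  11 | 111010 | 1 | 0
  12 | 110100 | 1 | 0
  13 | 101000 | 1 | 1
  14 | 010001 | 0 | 1
  15 | 100011 | 1 | 1
  16 | 000111 | 0 | 0
  17 | 001110 | 0 | 0
  18 | 011100 | 0 | 1
  19 | 111001 | 1 | 0
  20 | 110010 | 1 | 0
  21 | 100100 | 1 | 1
  22 | 001001 | 0 | 0
  23 | 010010 | 0 | 1
  24 | 100101 | 1 | 1
  25 | 001011 | 0 | 0
  26 | 010110 | 0 | 1
  27 | 101101 | 1 | 1
  28 | 011011 | 0 | 1
  29 | 110111 | 1 | 0
  30 | 101110 | 1 | 1
  31 | 011101 | 0 | 1
  32 | 111011 | 1 | 0
  33 | 110110 | 1 | 0
  34 | 101100 | 1 | 1
  35 | 011001 | 0 | 1
  36 | 110011 | 1 | 0
  37 | 100110 | 1 | 1
  38 | 001101 | 0 | 0
  39 | 011010 | 0 | 1
  40 | 110101 | 1 | 0
  41 | 101010 | 1 | 1
  42 | 010101 | 0 | 1
  43 | 101011 | 1 | 1
  44 | 010111 | 0 | 1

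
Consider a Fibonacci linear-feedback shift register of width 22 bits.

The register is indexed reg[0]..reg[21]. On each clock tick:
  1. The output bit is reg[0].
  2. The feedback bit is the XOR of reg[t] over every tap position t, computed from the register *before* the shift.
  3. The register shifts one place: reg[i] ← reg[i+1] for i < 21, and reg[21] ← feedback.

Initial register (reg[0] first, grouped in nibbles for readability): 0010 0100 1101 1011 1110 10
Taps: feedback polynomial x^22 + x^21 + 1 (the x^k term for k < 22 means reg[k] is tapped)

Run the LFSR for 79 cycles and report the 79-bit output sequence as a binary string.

step | reg (before) | out | fb
   0 | 0010010011011011111010 | 0 | 0
   1 | 0100100110110111110100 | 0 | 0
   2 | 1001001101101111101000 | 1 | 1
   3 | 0010011011011111010001 | 0 | 1
   4 | 0100110110111110100011 | 0 | 1
   5 | 1001101101111101000111 | 1 | 0
   6 | 0011011011111010001110 | 0 | 0
   7 | 0110110111110100011100 | 0 | 0
   8 | 1101101111101000111000 | 1 | 1
   9 | 1011011111010001110001 | 1 | 0
  10 | 0110111110100011100010 | 0 | 0
  11 | 1101111101000111000100 | 1 | 1
  12 | 1011111010001110001001 | 1 | 0
  13 | 0111110100011100010010 | 0 | 0
  14 | 1111101000111000100100 | 1 | 1
  15 | 1111010001110001001001 | 1 | 0
  16 | 1110100011100010010010 | 1 | 1
  17 | 1101000111000100100101 | 1 | 0
  18 | 1010001110001001001010 | 1 | 1
  19 | 0100011100010010010101 | 0 | 1
  20 | 1000111000100100101011 | 1 | 0
  21 | 0001110001001001010110 | 0 | 0
  22 | 0011100010010010101100 | 0 | 0
  23 | 0111000100100101011000 | 0 | 0
  24 | 1110001001001010110000 | 1 | 1
  25 | 1100010010010101100001 | 1 | 0
  26 | 1000100100101011000010 | 1 | 1
  27 | 0001001001010110000101 | 0 | 1
  28 | 0010010010101100001011 | 0 | 1
  29 | 0100100101011000010111 | 0 | 1
  30 | 1001001010110000101111 | 1 | 0
  31 | 0010010101100001011110 | 0 | 0
  32 | 0100101011000010111100 | 0 | 0
  33 | 1001010110000101111000 | 1 | 1
  34 | 0010101100001011110001 | 0 | 1
  35 | 0101011000010111100011 | 0 | 1
  36 | 1010110000101111000111 | 1 | 0
  37 | 0101100001011110001110 | 0 | 0
  38 | 1011000010111100011100 | 1 | 1
  39 | 0110000101111000111001 | 0 | 1
  40 | 1100001011110001110011 | 1 | 0
  41 | 1000010111100011100110 | 1 | 1
  42 | 0000101111000111001101 | 0 | 1
  43 | 0001011110001110011011 | 0 | 1
  44 | 0010111100011100110111 | 0 | 1
  45 | 0101111000111001101111 | 0 | 1
  46 | 1011110001110011011111 | 1 | 0
  47 | 0111100011100110111110 | 0 | 0
  48 | 1111000111001101111100 | 1 | 1
  49 | 1110001110011011111001 | 1 | 0
  50 | 1100011100110111110010 | 1 | 1
  51 | 1000111001101111100101 | 1 | 0
  52 | 0001110011011111001010 | 0 | 0
  53 | 0011100110111110010100 | 0 | 0
  54 | 0111001101111100101000 | 0 | 0
  55 | 1110011011111001010000 | 1 | 1
  56 | 1100110111110010100001 | 1 | 0
  57 | 1001101111100101000010 | 1 | 1
  58 | 0011011111001010000101 | 0 | 1
  59 | 0110111110010100001011 | 0 | 1
  60 | 1101111100101000010111 | 1 | 0
  61 | 1011111001010000101110 | 1 | 1
  62 | 0111110010100001011101 | 0 | 1
  63 | 1111100101000010111011 | 1 | 0
  64 | 1111001010000101110110 | 1 | 1
  65 | 1110010100001011101101 | 1 | 0
  66 | 1100101000010111011010 | 1 | 1
  67 | 1001010000101110110101 | 1 | 0
  68 | 0010100001011101101010 | 0 | 0
  69 | 0101000010111011010100 | 0 | 0
  70 | 1010000101110110101000 | 1 | 1
  71 | 0100001011101101010001 | 0 | 1
  72 | 1000010111011010100011 | 1 | 0
  73 | 0000101110110101000110 | 0 | 0
  74 | 0001011101101010001100 | 0 | 0
  75 | 0010111011010100011000 | 0 | 0
  76 | 0101110110101000110000 | 0 | 0
  77 | 1011101101010001100000 | 1 | 1
  78 | 0111011010100011000001 | 0 | 1

0010010011011011111010001110001001001010110000101111000111001101111100101000010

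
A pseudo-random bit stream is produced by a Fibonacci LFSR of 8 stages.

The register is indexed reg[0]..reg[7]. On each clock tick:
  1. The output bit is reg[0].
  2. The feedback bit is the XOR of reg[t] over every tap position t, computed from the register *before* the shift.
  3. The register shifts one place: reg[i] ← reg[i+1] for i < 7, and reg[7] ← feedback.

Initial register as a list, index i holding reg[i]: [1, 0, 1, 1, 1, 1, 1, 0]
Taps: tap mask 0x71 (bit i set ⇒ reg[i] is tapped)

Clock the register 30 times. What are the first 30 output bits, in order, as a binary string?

k : reg_k → out_k, fb_k
0: 10111110 → 1, fb=0
1: 01111100 → 0, fb=0
2: 11111000 → 1, fb=0
3: 11110000 → 1, fb=1
4: 11100001 → 1, fb=1
5: 11000011 → 1, fb=0
6: 10000110 → 1, fb=1
7: 00001101 → 0, fb=0
8: 00011010 → 0, fb=0
9: 00110100 → 0, fb=1
10: 01101001 → 0, fb=1
11: 11010011 → 1, fb=0
12: 10100110 → 1, fb=1
13: 01001101 → 0, fb=0
14: 10011010 → 1, fb=1
15: 00110101 → 0, fb=1
16: 01101011 → 0, fb=0
17: 11010110 → 1, fb=1
18: 10101101 → 1, fb=1
19: 01011011 → 0, fb=0
20: 10110110 → 1, fb=1
21: 01101101 → 0, fb=0
22: 11011010 → 1, fb=1
23: 10110101 → 1, fb=0
24: 01101010 → 0, fb=0
25: 11010100 → 1, fb=0
26: 10101000 → 1, fb=0
27: 01010000 → 0, fb=0
28: 10100000 → 1, fb=1
29: 01000001 → 0, fb=0

101111100001101001101011011010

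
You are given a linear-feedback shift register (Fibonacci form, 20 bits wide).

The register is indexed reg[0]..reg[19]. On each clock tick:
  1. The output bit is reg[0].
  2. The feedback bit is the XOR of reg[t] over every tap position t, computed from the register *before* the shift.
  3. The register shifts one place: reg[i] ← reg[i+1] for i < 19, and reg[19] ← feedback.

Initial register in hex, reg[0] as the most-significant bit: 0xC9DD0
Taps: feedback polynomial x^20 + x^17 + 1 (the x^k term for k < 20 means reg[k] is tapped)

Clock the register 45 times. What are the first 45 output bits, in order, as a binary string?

110010011101110100001101001110101000000011001

k : reg_k → out_k, fb_k
0: 11001001110111010000 → 1, fb=1
1: 10010011101110100001 → 1, fb=1
2: 00100111011101000011 → 0, fb=0
3: 01001110111010000110 → 0, fb=1
4: 10011101110100001101 → 1, fb=0
5: 00111011101000011010 → 0, fb=0
6: 01110111010000110100 → 0, fb=1
7: 11101110100001101001 → 1, fb=1
8: 11011101000011010011 → 1, fb=1
9: 10111010000110100111 → 1, fb=0
10: 01110100001101001110 → 0, fb=1
11: 11101000011010011101 → 1, fb=0
12: 11010000110100111010 → 1, fb=1
13: 10100001101001110101 → 1, fb=0
14: 01000011010011101010 → 0, fb=0
15: 10000110100111010100 → 1, fb=0
16: 00001101001110101000 → 0, fb=0
17: 00011010011101010000 → 0, fb=0
18: 00110100111010100000 → 0, fb=0
19: 01101001110101000000 → 0, fb=0
20: 11010011101010000000 → 1, fb=1
21: 10100111010100000001 → 1, fb=1
22: 01001110101000000011 → 0, fb=0
23: 10011101010000000110 → 1, fb=0
24: 00111010100000001100 → 0, fb=1
25: 01110101000000011001 → 0, fb=0
26: 11101010000000110010 → 1, fb=1
27: 11010100000001100101 → 1, fb=0
28: 10101000000011001010 → 1, fb=1
29: 01010000000110010101 → 0, fb=1
30: 10100000001100101011 → 1, fb=1
31: 01000000011001010111 → 0, fb=1
32: 10000000110010101111 → 1, fb=0
33: 00000001100101011110 → 0, fb=1
34: 00000011001010111101 → 0, fb=1
35: 00000110010101111011 → 0, fb=0
36: 00001100101011110110 → 0, fb=1
37: 00011001010111101101 → 0, fb=1
38: 00110010101111011011 → 0, fb=0
39: 01100101011110110110 → 0, fb=1
40: 11001010111101101101 → 1, fb=0
41: 10010101111011011010 → 1, fb=1
42: 00101011110110110101 → 0, fb=1
43: 01010111101101101011 → 0, fb=0
44: 10101111011011010110 → 1, fb=0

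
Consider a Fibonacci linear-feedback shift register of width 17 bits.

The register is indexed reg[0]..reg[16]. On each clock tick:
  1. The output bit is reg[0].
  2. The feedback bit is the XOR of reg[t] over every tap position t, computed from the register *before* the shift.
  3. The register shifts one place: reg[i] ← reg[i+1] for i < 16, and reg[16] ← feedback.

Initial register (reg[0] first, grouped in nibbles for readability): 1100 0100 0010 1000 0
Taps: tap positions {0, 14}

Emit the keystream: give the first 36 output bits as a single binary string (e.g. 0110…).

step | reg (before) | out | fb
   0 | 11000100001010000 | 1 | 1
   1 | 10001000010100001 | 1 | 1
   2 | 00010000101000011 | 0 | 0
   3 | 00100001010000110 | 0 | 1
   4 | 01000010100001101 | 0 | 1
   5 | 10000101000011011 | 1 | 1
   6 | 00001010000110111 | 0 | 1
   7 | 00010100001101111 | 0 | 1
   8 | 00101000011011111 | 0 | 1
   9 | 01010000110111111 | 0 | 1
  10 | 10100001101111111 | 1 | 0
  11 | 01000011011111110 | 0 | 1
  12 | 10000110111111101 | 1 | 0
  13 | 00001101111111010 | 0 | 0
  14 | 00011011111110100 | 0 | 1
  15 | 00110111111101001 | 0 | 0
  16 | 01101111111010010 | 0 | 0
  17 | 11011111110100100 | 1 | 0
  18 | 10111111101001000 | 1 | 1
  19 | 01111111010010001 | 0 | 0
  20 | 11111110100100010 | 1 | 1
  21 | 11111101001000101 | 1 | 0
  22 | 11111010010001010 | 1 | 1
  23 | 11110100100010101 | 1 | 0
  24 | 11101001000101010 | 1 | 1
  25 | 11010010001010101 | 1 | 0
  26 | 10100100010101010 | 1 | 1
  27 | 01001000101010101 | 0 | 1
  28 | 10010001010101011 | 1 | 1
  29 | 00100010101010111 | 0 | 1
  30 | 01000101010101111 | 0 | 1
  31 | 10001010101011111 | 1 | 0
  32 | 00010101010111110 | 0 | 1
  33 | 00101010101111101 | 0 | 1
  34 | 01010101011111011 | 0 | 0
  35 | 10101010111110110 | 1 | 0

110001000010100001101111111010010001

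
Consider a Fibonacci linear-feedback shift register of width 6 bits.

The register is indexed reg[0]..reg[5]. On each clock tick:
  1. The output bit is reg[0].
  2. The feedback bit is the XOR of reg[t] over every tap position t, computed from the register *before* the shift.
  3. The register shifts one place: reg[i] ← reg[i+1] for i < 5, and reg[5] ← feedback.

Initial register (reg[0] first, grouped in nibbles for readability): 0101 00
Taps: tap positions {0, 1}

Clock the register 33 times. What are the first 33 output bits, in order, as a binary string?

k : reg_k → out_k, fb_k
0: 010100 → 0, fb=1
1: 101001 → 1, fb=1
2: 010011 → 0, fb=1
3: 100111 → 1, fb=1
4: 001111 → 0, fb=0
5: 011110 → 0, fb=1
6: 111101 → 1, fb=0
7: 111010 → 1, fb=0
8: 110100 → 1, fb=0
9: 101000 → 1, fb=1
10: 010001 → 0, fb=1
11: 100011 → 1, fb=1
12: 000111 → 0, fb=0
13: 001110 → 0, fb=0
14: 011100 → 0, fb=1
15: 111001 → 1, fb=0
16: 110010 → 1, fb=0
17: 100100 → 1, fb=1
18: 001001 → 0, fb=0
19: 010010 → 0, fb=1
20: 100101 → 1, fb=1
21: 001011 → 0, fb=0
22: 010110 → 0, fb=1
23: 101101 → 1, fb=1
24: 011011 → 0, fb=1
25: 110111 → 1, fb=0
26: 101110 → 1, fb=1
27: 011101 → 0, fb=1
28: 111011 → 1, fb=0
29: 110110 → 1, fb=0
30: 101100 → 1, fb=1
31: 011001 → 0, fb=1
32: 110011 → 1, fb=0

010100111101000111001001011011101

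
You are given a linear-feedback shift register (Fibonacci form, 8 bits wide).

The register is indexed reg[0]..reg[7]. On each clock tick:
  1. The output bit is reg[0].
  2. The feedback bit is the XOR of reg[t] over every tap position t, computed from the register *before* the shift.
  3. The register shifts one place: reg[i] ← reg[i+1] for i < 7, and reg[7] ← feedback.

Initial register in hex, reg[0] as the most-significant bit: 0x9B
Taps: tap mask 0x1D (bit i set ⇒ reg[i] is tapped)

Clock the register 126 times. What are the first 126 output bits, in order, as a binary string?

step | reg (before) | out | fb
   0 | 10011011 | 1 | 1
   1 | 00110111 | 0 | 0
   2 | 01101110 | 0 | 0
   3 | 11011100 | 1 | 1
   4 | 10111001 | 1 | 0
   5 | 01110010 | 0 | 0
   6 | 11100100 | 1 | 0
   7 | 11001000 | 1 | 0
   8 | 10010000 | 1 | 0
   9 | 00100000 | 0 | 1
  10 | 01000001 | 0 | 0
  11 | 10000010 | 1 | 1
  12 | 00000101 | 0 | 0
  13 | 00001010 | 0 | 1
  14 | 00010101 | 0 | 1
  15 | 00101011 | 0 | 0
  16 | 01010110 | 0 | 1
  17 | 10101101 | 1 | 1
  18 | 01011011 | 0 | 0
  19 | 10110110 | 1 | 1
  20 | 01101101 | 0 | 0
  21 | 11011010 | 1 | 1
  22 | 10110101 | 1 | 1
  23 | 01101011 | 0 | 0
  24 | 11010110 | 1 | 0
  25 | 10101100 | 1 | 1
  26 | 01011001 | 0 | 0
  27 | 10110010 | 1 | 1
  28 | 01100101 | 0 | 1
  29 | 11001011 | 1 | 0
  30 | 10010110 | 1 | 0
  31 | 00101100 | 0 | 0
  32 | 01011000 | 0 | 0
  33 | 10110000 | 1 | 1
  34 | 01100001 | 0 | 1
  35 | 11000011 | 1 | 1
  36 | 10000111 | 1 | 1
  37 | 00001111 | 0 | 1
  38 | 00011111 | 0 | 0
  39 | 00111110 | 0 | 1
  40 | 01111101 | 0 | 1
  41 | 11111011 | 1 | 0
  42 | 11110110 | 1 | 1
  43 | 11101101 | 1 | 1
  44 | 11011011 | 1 | 1
  45 | 10110111 | 1 | 1
  46 | 01101111 | 0 | 0
  47 | 11011110 | 1 | 1
  48 | 10111101 | 1 | 0
  49 | 01111010 | 0 | 1
  50 | 11110101 | 1 | 1
  51 | 11101011 | 1 | 1
  52 | 11010111 | 1 | 0
  53 | 10101110 | 1 | 1
  54 | 01011101 | 0 | 0
  55 | 10111010 | 1 | 0
  56 | 01110100 | 0 | 0
  57 | 11101000 | 1 | 1
  58 | 11010001 | 1 | 0
  59 | 10100010 | 1 | 0
  60 | 01000100 | 0 | 0
  61 | 10001000 | 1 | 0
  62 | 00010000 | 0 | 1
  63 | 00100001 | 0 | 1
  64 | 01000011 | 0 | 0
  65 | 10000110 | 1 | 1
  66 | 00001101 | 0 | 1
  67 | 00011011 | 0 | 0
  68 | 00110110 | 0 | 0
  69 | 01101100 | 0 | 0
  70 | 11011000 | 1 | 1
  71 | 10110001 | 1 | 1
  72 | 01100011 | 0 | 1
  73 | 11000111 | 1 | 1
  74 | 10001111 | 1 | 0
  75 | 00011110 | 0 | 0
  76 | 00111100 | 0 | 1
  77 | 01111001 | 0 | 1
  78 | 11110011 | 1 | 1
  79 | 11100111 | 1 | 0
  80 | 11001110 | 1 | 0
  81 | 10011100 | 1 | 1
  82 | 00111001 | 0 | 1
  83 | 01110011 | 0 | 0
  84 | 11100110 | 1 | 0
  85 | 11001100 | 1 | 0
  86 | 10011000 | 1 | 1
  87 | 00110001 | 0 | 0
  88 | 01100010 | 0 | 1
  89 | 11000101 | 1 | 1
  90 | 10001011 | 1 | 0
  91 | 00010110 | 0 | 1
  92 | 00101101 | 0 | 0
  93 | 01011010 | 0 | 0
  94 | 10110100 | 1 | 1
  95 | 01101001 | 0 | 0
  96 | 11010010 | 1 | 0
  97 | 10100100 | 1 | 0
  98 | 01001000 | 0 | 1
  99 | 10010001 | 1 | 0
 100 | 00100010 | 0 | 1
 101 | 01000101 | 0 | 0
 102 | 10001010 | 1 | 0
 103 | 00010100 | 0 | 1
 104 | 00101001 | 0 | 0
 105 | 01010010 | 0 | 1
 106 | 10100101 | 1 | 0
 107 | 01001010 | 0 | 1
 108 | 10010101 | 1 | 0
 109 | 00101010 | 0 | 0
 110 | 01010100 | 0 | 1
 111 | 10101001 | 1 | 1
 112 | 01010011 | 0 | 1
 113 | 10100111 | 1 | 0
 114 | 01001110 | 0 | 1
 115 | 10011101 | 1 | 1
 116 | 00111011 | 0 | 1
 117 | 01110111 | 0 | 0
 118 | 11101110 | 1 | 1
 119 | 11011101 | 1 | 1
 120 | 10111011 | 1 | 0
 121 | 01110110 | 0 | 0
 122 | 11101100 | 1 | 1
 123 | 11011001 | 1 | 1
 124 | 10110011 | 1 | 1
 125 | 01100111 | 0 | 1

100110111001000001010110110101100101100001111101101111010111010001000011011000111100111001100010110100100010100101010011101110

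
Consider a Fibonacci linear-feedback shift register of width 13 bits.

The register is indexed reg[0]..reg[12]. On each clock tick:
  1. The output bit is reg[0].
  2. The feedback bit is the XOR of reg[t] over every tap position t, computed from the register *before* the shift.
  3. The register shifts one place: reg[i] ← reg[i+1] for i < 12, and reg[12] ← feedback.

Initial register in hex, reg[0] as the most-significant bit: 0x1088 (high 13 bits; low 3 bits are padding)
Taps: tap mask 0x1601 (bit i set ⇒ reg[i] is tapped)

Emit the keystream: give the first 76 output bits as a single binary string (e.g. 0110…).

tick  register→output (feedback)
  0  0001000010001→0 (1)
  1  0010000100011→0 (1)
  2  0100001000111→0 (0)
  3  1000010001110→1 (1)
  4  0000100011101→0 (1)
  5  0001000111011→0 (0)
  6  0010001110110→0 (1)
  7  0100011101101→0 (1)
  8  1000111011011→1 (1)
  9  0001110110111→0 (0)
 10  0011101101110→0 (0)
 11  0111011011100→0 (0)
 12  1110110111000→1 (0)
 13  1101101110000→1 (1)
 14  1011011100001→1 (0)
 15  0110111000010→0 (0)
 16  1101110000100→1 (0)
 17  1011100001000→1 (0)
 18  0111000010000→0 (0)
 19  1110000100000→1 (1)
 20  1100001000001→1 (0)
 21  1000010000010→1 (1)
 22  0000100000101→0 (0)
 23  0001000001010→0 (1)
 24  0010000010101→0 (0)
 25  0100000101010→0 (1)
 26  1000001010101→1 (1)
 27  0000010101011→0 (0)
 28  0000101010110→0 (1)
 29  0001010101101→0 (1)
 30  0010101011011→0 (0)
 31  0101010110110→0 (1)
 32  1010101101101→1 (0)
 33  0101011011010→0 (1)
 34  1010110110101→1 (1)
 35  0101101101011→0 (0)
 36  1011011010110→1 (0)
 37  0110110101100→0 (0)
 38  1101101011000→1 (0)
 39  1011010110000→1 (1)
 40  0110101100001→0 (1)
 41  1101011000011→1 (0)
 42  1010110000110→1 (0)
 43  0101100001100→0 (0)
 44  1011000011000→1 (0)
 45  0110000110000→0 (0)
 46  1100001100000→1 (1)
 47  1000011000001→1 (0)
 48  0000110000010→0 (0)
 49  0001100000100→0 (1)
 50  0011000001001→0 (0)
 51  0110000010010→0 (0)
 52  1100000100100→1 (0)
 53  1000001001000→1 (0)
 54  0000010010000→0 (0)
 55  0000100100000→0 (0)
 56  0001001000000→0 (0)
 57  0010010000000→0 (0)
 58  0100100000000→0 (0)
 59  1001000000000→1 (1)
 60  0010000000001→0 (1)
 61  0100000000011→0 (1)
 62  1000000000111→1 (1)
 63  0000000001111→0 (1)
 64  0000000011111→0 (1)
 65  0000000111111→0 (1)
 66  0000001111111→0 (1)
 67  0000011111111→0 (1)
 68  0000111111111→0 (1)
 69  0001111111111→0 (1)
 70  0011111111111→0 (1)
 71  0111111111111→0 (1)
 72  1111111111111→1 (0)
 73  1111111111110→1 (1)
 74  1111111111101→1 (0)
 75  1111111111010→1 (0)

0001000010001110110111000010000010101011011010110000110000010010000000001111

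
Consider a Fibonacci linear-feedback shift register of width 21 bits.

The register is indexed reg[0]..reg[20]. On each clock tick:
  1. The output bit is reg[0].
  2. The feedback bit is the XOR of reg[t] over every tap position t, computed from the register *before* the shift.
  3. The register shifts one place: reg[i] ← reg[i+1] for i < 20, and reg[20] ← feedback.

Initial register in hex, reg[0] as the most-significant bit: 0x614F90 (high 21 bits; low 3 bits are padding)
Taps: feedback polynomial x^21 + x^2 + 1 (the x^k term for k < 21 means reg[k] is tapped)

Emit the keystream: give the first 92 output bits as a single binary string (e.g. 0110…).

01100001010011111001011100100011100011100101110101101101101110010100011011011010111000101110

k : reg_k → out_k, fb_k
0: 011000010100111110010 → 0, fb=1
1: 110000101001111100101 → 1, fb=1
2: 100001010011111001011 → 1, fb=1
3: 000010100111110010111 → 0, fb=0
4: 000101001111100101110 → 0, fb=0
5: 001010011111001011100 → 0, fb=1
6: 010100111110010111001 → 0, fb=0
7: 101001111100101110010 → 1, fb=0
8: 010011111001011100100 → 0, fb=0
9: 100111110010111001000 → 1, fb=1
10: 001111100101110010001 → 0, fb=1
11: 011111001011100100011 → 0, fb=1
12: 111110010111001000111 → 1, fb=0
13: 111100101110010001110 → 1, fb=0
14: 111001011100100011100 → 1, fb=0
15: 110010111001000111000 → 1, fb=1
16: 100101110010001110001 → 1, fb=1
17: 001011100100011100011 → 0, fb=1
18: 010111001000111000111 → 0, fb=0
19: 101110010001110001110 → 1, fb=0
20: 011100100011100011100 → 0, fb=1
21: 111001000111000111001 → 1, fb=0
22: 110010001110001110010 → 1, fb=1
23: 100100011100011100101 → 1, fb=1
24: 001000111000111001011 → 0, fb=1
25: 010001110001110010111 → 0, fb=0
26: 100011100011100101110 → 1, fb=1
27: 000111000111001011101 → 0, fb=0
28: 001110001110010111010 → 0, fb=1
29: 011100011100101110101 → 0, fb=1
30: 111000111001011101011 → 1, fb=0
31: 110001110010111010110 → 1, fb=1
32: 100011100101110101101 → 1, fb=1
33: 000111001011101011011 → 0, fb=0
34: 001110010111010110110 → 0, fb=1
35: 011100101110101101101 → 0, fb=1
36: 111001011101011011011 → 1, fb=0
37: 110010111010110110110 → 1, fb=1
38: 100101110101101101101 → 1, fb=1
39: 001011101011011011011 → 0, fb=1
40: 010111010110110110111 → 0, fb=0
41: 101110101101101101110 → 1, fb=0
42: 011101011011011011100 → 0, fb=1
43: 111010110110110111001 → 1, fb=0
44: 110101101101101110010 → 1, fb=1
45: 101011011011011100101 → 1, fb=0
46: 010110110110111001010 → 0, fb=0
47: 101101101101110010100 → 1, fb=0
48: 011011011011100101000 → 0, fb=1
49: 110110110111001010001 → 1, fb=1
50: 101101101110010100011 → 1, fb=0
51: 011011011100101000110 → 0, fb=1
52: 110110111001010001101 → 1, fb=1
53: 101101110010100011011 → 1, fb=0
54: 011011100101000110110 → 0, fb=1
55: 110111001010001101101 → 1, fb=1
56: 101110010100011011011 → 1, fb=0
57: 011100101000110110110 → 0, fb=1
58: 111001010001101101101 → 1, fb=0
59: 110010100011011011010 → 1, fb=1
60: 100101000110110110101 → 1, fb=1
61: 001010001101101101011 → 0, fb=1
62: 010100011011011010111 → 0, fb=0
63: 101000110110110101110 → 1, fb=0
64: 010001101101101011100 → 0, fb=0
65: 100011011011010111000 → 1, fb=1
66: 000110110110101110001 → 0, fb=0
67: 001101101101011100010 → 0, fb=1
68: 011011011010111000101 → 0, fb=1
69: 110110110101110001011 → 1, fb=1
70: 101101101011100010111 → 1, fb=0
71: 011011010111000101110 → 0, fb=1
72: 110110101110001011101 → 1, fb=1
73: 101101011100010111011 → 1, fb=0
74: 011010111000101110110 → 0, fb=1
75: 110101110001011101101 → 1, fb=1
76: 101011100010111011011 → 1, fb=0
77: 010111000101110110110 → 0, fb=0
78: 101110001011101101100 → 1, fb=0
79: 011100010111011011000 → 0, fb=1
80: 111000101110110110001 → 1, fb=0
81: 110001011101101100010 → 1, fb=1
82: 100010111011011000101 → 1, fb=1
83: 000101110110110001011 → 0, fb=0
84: 001011101101100010110 → 0, fb=1
85: 010111011011000101101 → 0, fb=0
86: 101110110110001011010 → 1, fb=0
87: 011101101100010110100 → 0, fb=1
88: 111011011000101101001 → 1, fb=0
89: 110110110001011010010 → 1, fb=1
90: 101101100010110100101 → 1, fb=0
91: 011011000101101001010 → 0, fb=1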